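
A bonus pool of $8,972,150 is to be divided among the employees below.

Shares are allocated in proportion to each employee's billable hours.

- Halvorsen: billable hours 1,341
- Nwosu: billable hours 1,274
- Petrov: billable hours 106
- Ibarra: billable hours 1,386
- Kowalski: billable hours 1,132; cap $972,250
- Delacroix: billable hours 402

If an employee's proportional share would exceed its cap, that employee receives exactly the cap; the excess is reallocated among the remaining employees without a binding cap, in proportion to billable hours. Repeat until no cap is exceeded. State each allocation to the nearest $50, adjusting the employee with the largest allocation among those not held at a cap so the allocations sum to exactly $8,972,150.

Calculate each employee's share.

Halvorsen: $2,379,200 | Nwosu: $2,260,350 | Petrov: $188,050 | Ibarra: $2,459,050 | Kowalski: $972,250 | Delacroix: $713,250

Combined billable hours = 5,641.
Proportional shares (ignoring caps): Halvorsen 2,132,893.66; Nwosu 2,026,328.51; Petrov 168,595.62; Ibarra 2,204,467.28; Kowalski 1,800,473.99; Delacroix 639,390.94.
Held at cap: Kowalski ($972,250); remaining pool $7,999,900 reallocated over remaining billable hours 4,509.
Redistributed shares: Halvorsen 2,379,211.78 → $2,379,200; Nwosu 2,260,339.90 → $2,260,350; Petrov 188,065.96 → $188,050; Ibarra 2,459,051.10 → $2,459,050; Delacroix 713,231.27 → $713,250.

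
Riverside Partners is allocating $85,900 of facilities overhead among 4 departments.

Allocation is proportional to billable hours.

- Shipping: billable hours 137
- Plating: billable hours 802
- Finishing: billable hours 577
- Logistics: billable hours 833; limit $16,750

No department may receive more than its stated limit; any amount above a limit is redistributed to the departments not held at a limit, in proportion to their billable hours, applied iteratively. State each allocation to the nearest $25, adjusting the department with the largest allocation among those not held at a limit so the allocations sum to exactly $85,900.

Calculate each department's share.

Shipping: $6,250 | Plating: $36,575 | Finishing: $26,325 | Logistics: $16,750

Total billable hours = 2,349.
Unconstrained shares: Shipping 5,009.92; Plating 29,328.14; Finishing 21,100.17; Logistics 30,461.77.
Held at cap: Logistics ($16,750); balance $69,150 reallocated over remaining billable hours 1,516.
Redistributed shares: Shipping 6,249.04 → $6,250; Plating 36,581.99 → $36,575; Finishing 26,318.96 → $26,325.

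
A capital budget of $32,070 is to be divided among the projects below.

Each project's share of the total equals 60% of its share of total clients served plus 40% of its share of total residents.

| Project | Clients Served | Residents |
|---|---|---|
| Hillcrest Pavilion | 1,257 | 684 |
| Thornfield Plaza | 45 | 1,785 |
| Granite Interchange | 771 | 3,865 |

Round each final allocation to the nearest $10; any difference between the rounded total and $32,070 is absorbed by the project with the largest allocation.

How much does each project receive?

Totals — clients served 2,073, residents 6,334.
Combined weights (60% clients served + 40% residents): Hillcrest Pavilion 0.4070; Thornfield Plaza 0.1257; Granite Interchange 0.4672.
Unrounded shares: Hillcrest Pavilion 13,053.00; Thornfield Plaza 4,032.79; Granite Interchange 14,984.21.
Rounded to nearest $10: Hillcrest Pavilion $13,050; Thornfield Plaza $4,030; Granite Interchange $14,980. Sum = $32,060.
Difference $32,070 − $32,060 = +$10 applied to largest allocation (Granite Interchange): Granite Interchange becomes $14,990.

Hillcrest Pavilion: $13,050 | Thornfield Plaza: $4,030 | Granite Interchange: $14,990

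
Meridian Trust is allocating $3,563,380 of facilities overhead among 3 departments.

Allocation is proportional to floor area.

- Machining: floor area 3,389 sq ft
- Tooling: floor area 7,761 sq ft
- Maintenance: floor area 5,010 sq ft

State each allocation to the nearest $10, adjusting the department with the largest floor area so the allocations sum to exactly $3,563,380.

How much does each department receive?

Floor area total: 16,160.
Proportional shares: Machining 3,389/16,160 × $3,563,380 = 747,295.47; Tooling 7,761/16,160 × $3,563,380 = 1,711,348.53; Maintenance 5,010/16,160 × $3,563,380 = 1,104,736.00.
Rounded to nearest $10: Machining $747,300; Tooling $1,711,350; Maintenance $1,104,740. Sum = $3,563,390.
Difference $3,563,380 − $3,563,390 = −$10 applied to largest floor area (Tooling): Tooling becomes $1,711,340.

Machining: $747,300 | Tooling: $1,711,340 | Maintenance: $1,104,740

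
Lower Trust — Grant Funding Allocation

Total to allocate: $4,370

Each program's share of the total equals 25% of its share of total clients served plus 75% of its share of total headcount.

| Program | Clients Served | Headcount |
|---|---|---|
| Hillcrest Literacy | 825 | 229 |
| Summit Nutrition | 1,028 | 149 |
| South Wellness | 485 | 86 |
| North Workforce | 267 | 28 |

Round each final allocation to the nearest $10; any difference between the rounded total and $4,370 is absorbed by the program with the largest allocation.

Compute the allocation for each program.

Clients served total 2,605; headcount total 492.
Combined weights (25% clients served + 75% headcount): Hillcrest Literacy 0.4283; Summit Nutrition 0.3258; South Wellness 0.1776; North Workforce 0.0683.
Unrounded shares: Hillcrest Literacy 1,871.50; Summit Nutrition 1,423.70; South Wellness 776.30; North Workforce 298.50.
At nearest $10: Hillcrest Literacy $1,870; Summit Nutrition $1,420; South Wellness $780; North Workforce $300. Sum = $4,370.
Sum already equals the total — no adjustment.

Hillcrest Literacy: $1,870 | Summit Nutrition: $1,420 | South Wellness: $780 | North Workforce: $300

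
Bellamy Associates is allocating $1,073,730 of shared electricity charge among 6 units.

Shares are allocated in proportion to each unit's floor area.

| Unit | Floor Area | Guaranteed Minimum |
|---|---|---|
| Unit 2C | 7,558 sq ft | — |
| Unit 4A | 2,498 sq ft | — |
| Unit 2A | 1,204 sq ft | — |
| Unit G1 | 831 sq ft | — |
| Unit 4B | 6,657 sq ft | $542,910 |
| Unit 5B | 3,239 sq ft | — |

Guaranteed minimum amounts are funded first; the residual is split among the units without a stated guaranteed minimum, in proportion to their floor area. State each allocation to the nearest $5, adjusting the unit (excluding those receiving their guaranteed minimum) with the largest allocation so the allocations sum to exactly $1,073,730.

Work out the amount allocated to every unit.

Minimums first: Unit 4B $542,910. Remaining pool $530,820.
Remaining pool split over remaining floor area 15,330: Unit 2C 261,704.99 → $261,705; Unit 4A 86,496.31 → $86,495; Unit 2A 41,689.97 → $41,690; Unit G1 28,774.39 → $28,775; Unit 5B 112,154.34 → $112,155.

Unit 2C: $261,705; Unit 4A: $86,495; Unit 2A: $41,690; Unit G1: $28,775; Unit 4B: $542,910; Unit 5B: $112,155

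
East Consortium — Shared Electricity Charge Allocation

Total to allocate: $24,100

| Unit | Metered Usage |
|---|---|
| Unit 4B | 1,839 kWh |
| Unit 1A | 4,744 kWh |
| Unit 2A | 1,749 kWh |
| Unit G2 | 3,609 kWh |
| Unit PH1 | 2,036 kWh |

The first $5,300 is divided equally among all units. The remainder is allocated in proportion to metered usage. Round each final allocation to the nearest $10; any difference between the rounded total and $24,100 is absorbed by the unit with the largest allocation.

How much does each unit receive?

Unit 4B: $3,530 | Unit 1A: $7,450 | Unit 2A: $3,410 | Unit G2: $5,910 | Unit PH1: $3,800

Equal tier: $5,300 ÷ 5 = $1,060 apiece.
Remainder $18,800 by metered usage (total 13,977): Unit 4B 2,473.58 → $2,470; Unit 1A 6,381.00 → $6,380; Unit 2A 2,352.52 → $2,350; Unit G2 4,854.35 → $4,850; Unit PH1 2,738.56 → $2,740.
Rounding difference +$10 on remainder applied to Unit 1A.
Totals: Unit 4B $1,060 + $2,470 = $3,530; Unit 1A $1,060 + $6,390 = $7,450; Unit 2A $1,060 + $2,350 = $3,410; Unit G2 $1,060 + $4,850 = $5,910; Unit PH1 $1,060 + $2,740 = $3,800.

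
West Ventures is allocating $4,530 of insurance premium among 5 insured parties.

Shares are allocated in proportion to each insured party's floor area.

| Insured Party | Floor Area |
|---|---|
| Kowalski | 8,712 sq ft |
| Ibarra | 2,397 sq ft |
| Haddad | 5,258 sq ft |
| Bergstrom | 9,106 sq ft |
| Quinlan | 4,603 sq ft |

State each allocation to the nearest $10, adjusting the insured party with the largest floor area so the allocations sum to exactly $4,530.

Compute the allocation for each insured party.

Kowalski: $1,310 · Ibarra: $360 · Haddad: $790 · Bergstrom: $1,380 · Quinlan: $690

Combined floor area = 30,076.
Raw shares: Kowalski 8,712/30,076 × $4,530 = 1,312.19; Ibarra 2,397/30,076 × $4,530 = 361.03; Haddad 5,258/30,076 × $4,530 = 791.95; Bergstrom 9,106/30,076 × $4,530 = 1,371.53; Quinlan 4,603/30,076 × $4,530 = 693.30.
After rounding ($10): Kowalski $1,310; Ibarra $360; Haddad $790; Bergstrom $1,370; Quinlan $690. Sum = $4,520.
Difference $4,530 − $4,520 = +$10 applied to largest floor area (Bergstrom): Bergstrom becomes $1,380.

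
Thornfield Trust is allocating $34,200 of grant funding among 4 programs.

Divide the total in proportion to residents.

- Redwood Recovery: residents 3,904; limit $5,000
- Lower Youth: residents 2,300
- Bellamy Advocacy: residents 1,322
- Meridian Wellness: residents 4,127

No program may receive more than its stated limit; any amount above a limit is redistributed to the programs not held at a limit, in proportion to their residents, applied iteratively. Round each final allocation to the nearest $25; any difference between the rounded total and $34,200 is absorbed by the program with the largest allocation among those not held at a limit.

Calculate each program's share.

Residents total: 11,653.
Proportional shares (ignoring caps): Redwood Recovery 11,457.72; Lower Youth 6,750.19; Bellamy Advocacy 3,879.89; Meridian Wellness 12,112.19.
Held at cap: Redwood Recovery ($5,000); remaining pool $29,200 reallocated over remaining residents 7,749.
Redistributed shares: Lower Youth 8,666.92 → $8,675; Bellamy Advocacy 4,981.60 → $4,975; Meridian Wellness 15,551.48 → $15,550.

Redwood Recovery: $5,000 | Lower Youth: $8,675 | Bellamy Advocacy: $4,975 | Meridian Wellness: $15,550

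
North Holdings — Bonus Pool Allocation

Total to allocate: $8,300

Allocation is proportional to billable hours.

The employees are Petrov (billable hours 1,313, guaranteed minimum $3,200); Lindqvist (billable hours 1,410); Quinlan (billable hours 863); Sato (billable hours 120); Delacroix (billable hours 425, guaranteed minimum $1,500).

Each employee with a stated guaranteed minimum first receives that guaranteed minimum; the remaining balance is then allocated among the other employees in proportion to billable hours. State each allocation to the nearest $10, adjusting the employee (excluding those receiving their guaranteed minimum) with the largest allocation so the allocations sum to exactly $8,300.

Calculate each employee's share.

Petrov: $3,200 | Lindqvist: $2,120 | Quinlan: $1,300 | Sato: $180 | Delacroix: $1,500

Guaranteed amounts: Petrov $3,200; Delacroix $1,500. Residual $3,600.
Residual split over remaining billable hours 2,393: Lindqvist 2,121.19 → $2,120; Quinlan 1,298.29 → $1,300; Sato 180.53 → $180.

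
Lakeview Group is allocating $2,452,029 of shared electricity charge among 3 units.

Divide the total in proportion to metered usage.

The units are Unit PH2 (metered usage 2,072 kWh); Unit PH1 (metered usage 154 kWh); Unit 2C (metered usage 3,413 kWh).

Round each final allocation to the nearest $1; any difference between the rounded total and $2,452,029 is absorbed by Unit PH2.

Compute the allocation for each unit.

Unit PH2: $900,977; Unit PH1: $66,964; Unit 2C: $1,484,088

Total metered usage = 5,639.
Unrounded shares: Unit PH2 2,072/5,639 × $2,452,029 = 900,976.08; Unit PH1 154/5,639 × $2,452,029 = 66,964.44; Unit 2C 3,413/5,639 × $2,452,029 = 1,484,088.49.
After rounding ($1): Unit PH2 $900,976; Unit PH1 $66,964; Unit 2C $1,484,088. Sum = $2,452,028.
Difference $2,452,029 − $2,452,028 = +$1 applied to Unit PH2: Unit PH2 becomes $900,977.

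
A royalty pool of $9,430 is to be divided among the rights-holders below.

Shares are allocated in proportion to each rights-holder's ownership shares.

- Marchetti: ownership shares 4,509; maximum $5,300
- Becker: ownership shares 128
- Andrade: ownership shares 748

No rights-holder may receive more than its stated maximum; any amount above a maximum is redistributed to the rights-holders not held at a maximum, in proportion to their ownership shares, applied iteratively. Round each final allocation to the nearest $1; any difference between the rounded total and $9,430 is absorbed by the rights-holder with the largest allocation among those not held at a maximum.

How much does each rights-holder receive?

Combined ownership shares = 5,385.
Proportional shares (ignoring caps): Marchetti 7,895.98; Becker 224.15; Andrade 1,309.87.
Held at cap: Marchetti ($5,300); residual $4,130 reallocated over remaining ownership shares 876.
Remaining shares: Becker 603.47 → $603; Andrade 3,526.53 → $3,527.

Marchetti: $5,300 | Becker: $603 | Andrade: $3,527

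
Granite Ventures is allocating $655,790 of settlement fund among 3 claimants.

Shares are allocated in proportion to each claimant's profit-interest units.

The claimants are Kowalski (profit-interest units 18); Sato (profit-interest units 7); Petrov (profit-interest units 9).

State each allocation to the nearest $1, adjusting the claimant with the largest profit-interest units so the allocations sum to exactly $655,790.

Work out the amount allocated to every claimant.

Total profit-interest units = 18 + 7 + 9 = 34.
Unrounded shares: Kowalski 347,182.94; Sato 135,015.59; Petrov 173,591.47.
After rounding ($1): Kowalski $347,183; Sato $135,016; Petrov $173,591. Sum = $655,790.
No rounding difference to absorb.

Kowalski: $347,183 · Sato: $135,016 · Petrov: $173,591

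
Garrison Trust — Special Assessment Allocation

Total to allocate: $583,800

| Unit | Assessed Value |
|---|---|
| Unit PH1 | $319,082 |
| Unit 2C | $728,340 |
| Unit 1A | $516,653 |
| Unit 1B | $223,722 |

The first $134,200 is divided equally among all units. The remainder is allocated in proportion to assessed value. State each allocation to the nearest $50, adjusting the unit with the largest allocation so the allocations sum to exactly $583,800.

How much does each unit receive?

Unit PH1: $113,800 | Unit 2C: $216,700 | Unit 1A: $163,500 | Unit 1B: $89,800

Equal tier: $134,200 ÷ 4 = $33,550 apiece.
Remainder $449,600 by assessed value (total 1,787,797): Unit PH1 80,243.60 → $80,250; Unit 2C 183,164.90 → $183,150; Unit 1A 129,929.29 → $129,950; Unit 1B 56,262.21 → $56,250.
Totals: Unit PH1 $33,550 + $80,250 = $113,800; Unit 2C $33,550 + $183,150 = $216,700; Unit 1A $33,550 + $129,950 = $163,500; Unit 1B $33,550 + $56,250 = $89,800.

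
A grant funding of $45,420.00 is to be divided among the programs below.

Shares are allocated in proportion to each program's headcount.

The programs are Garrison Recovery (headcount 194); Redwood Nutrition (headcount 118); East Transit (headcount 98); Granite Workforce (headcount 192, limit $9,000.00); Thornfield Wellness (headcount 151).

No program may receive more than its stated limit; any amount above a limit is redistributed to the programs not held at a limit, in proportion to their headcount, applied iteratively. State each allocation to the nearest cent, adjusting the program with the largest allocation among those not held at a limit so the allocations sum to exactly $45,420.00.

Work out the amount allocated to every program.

Total headcount = 753.
Proportional shares (ignoring caps): Garrison Recovery 11,701.8327; Redwood Nutrition 7,117.6096; East Transit 5,911.2351; Granite Workforce 11,581.1952; Thornfield Wellness 9,108.1275.
Cap binds for Granite Workforce ($9,000.00); remaining pool $36,420.00 reallocated over remaining headcount 561.
Shares after redistribution: Garrison Recovery 12,594.4385 → $12,594.44; Redwood Nutrition 7,660.5348 → $7,660.53; East Transit 6,362.1390 → $6,362.14; Thornfield Wellness 9,802.8877 → $9,802.89.

Garrison Recovery: $12,594.44; Redwood Nutrition: $7,660.53; East Transit: $6,362.14; Granite Workforce: $9,000.00; Thornfield Wellness: $9,802.89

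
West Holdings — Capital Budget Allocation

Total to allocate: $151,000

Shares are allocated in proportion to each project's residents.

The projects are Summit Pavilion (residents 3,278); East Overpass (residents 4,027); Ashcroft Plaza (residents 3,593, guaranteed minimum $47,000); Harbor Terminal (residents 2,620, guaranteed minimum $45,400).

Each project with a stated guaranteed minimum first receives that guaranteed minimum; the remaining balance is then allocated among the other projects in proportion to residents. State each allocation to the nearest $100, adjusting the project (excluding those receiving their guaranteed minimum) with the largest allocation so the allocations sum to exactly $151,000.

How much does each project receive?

Summit Pavilion: $26,300; East Overpass: $32,300; Ashcroft Plaza: $47,000; Harbor Terminal: $45,400

Minimums first: Ashcroft Plaza $47,000; Harbor Terminal $45,400. Remaining pool $58,600.
Remaining pool split over remaining residents 7,305: Summit Pavilion 26,295.80 → $26,300; East Overpass 32,304.20 → $32,300.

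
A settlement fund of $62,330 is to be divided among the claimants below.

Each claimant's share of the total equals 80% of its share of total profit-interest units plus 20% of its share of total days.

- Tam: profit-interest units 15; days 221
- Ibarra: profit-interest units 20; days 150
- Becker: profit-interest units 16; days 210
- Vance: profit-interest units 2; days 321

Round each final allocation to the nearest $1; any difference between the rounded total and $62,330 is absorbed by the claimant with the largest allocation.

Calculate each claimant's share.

Totals — profit-interest units 53, days 902.
Composite weights (80% profit-interest units + 20% days): Tam 0.2754; Ibarra 0.3351; Becker 0.2881; Vance 0.1014.
Raw shares: Tam 17,166.76; Ibarra 20,889.66; Becker 17,955.57; Vance 6,318.01.
After rounding ($1): Tam $17,167; Ibarra $20,890; Becker $17,956; Vance $6,318. Sum = $62,331.
Difference $62,330 − $62,331 = −$1 applied to largest allocation (Ibarra): Ibarra becomes $20,889.

Tam: $17,167 | Ibarra: $20,889 | Becker: $17,956 | Vance: $6,318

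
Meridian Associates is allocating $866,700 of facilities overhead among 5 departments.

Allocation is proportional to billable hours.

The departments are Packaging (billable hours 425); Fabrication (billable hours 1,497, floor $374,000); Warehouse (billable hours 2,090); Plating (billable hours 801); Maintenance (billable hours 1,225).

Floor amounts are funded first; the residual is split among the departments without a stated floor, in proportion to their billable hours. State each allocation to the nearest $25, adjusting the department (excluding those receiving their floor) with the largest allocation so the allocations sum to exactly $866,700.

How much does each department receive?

Fund the minimums — Fabrication $374,000. Balance $492,700.
Balance split over remaining billable hours 4,541: Packaging 46,112.64 → $46,125; Warehouse 226,765.69 → $226,775; Plating 86,908.76 → $86,900; Maintenance 132,912.90 → $132,925.
Rounding difference −$25 applied to Warehouse → $226,750.

Packaging: $46,125 · Fabrication: $374,000 · Warehouse: $226,750 · Plating: $86,900 · Maintenance: $132,925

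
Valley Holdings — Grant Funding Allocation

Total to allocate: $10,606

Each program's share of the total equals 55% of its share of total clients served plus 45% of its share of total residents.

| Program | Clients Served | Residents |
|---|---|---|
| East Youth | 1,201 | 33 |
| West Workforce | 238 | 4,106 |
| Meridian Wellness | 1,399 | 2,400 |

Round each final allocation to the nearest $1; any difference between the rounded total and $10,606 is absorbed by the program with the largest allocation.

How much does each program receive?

Clients served total 2,838; residents total 6,539.
Composite weights (55% clients served + 45% residents): East Youth 0.2350; West Workforce 0.3287; Meridian Wellness 0.4363.
Unrounded shares: East Youth 2,492.65; West Workforce 3,486.09; Meridian Wellness 4,627.26.
Rounded to nearest $1: East Youth $2,493; West Workforce $3,486; Meridian Wellness $4,627. Sum = $10,606.
Rounded total matches; no reconciliation needed.

East Youth: $2,493 | West Workforce: $3,486 | Meridian Wellness: $4,627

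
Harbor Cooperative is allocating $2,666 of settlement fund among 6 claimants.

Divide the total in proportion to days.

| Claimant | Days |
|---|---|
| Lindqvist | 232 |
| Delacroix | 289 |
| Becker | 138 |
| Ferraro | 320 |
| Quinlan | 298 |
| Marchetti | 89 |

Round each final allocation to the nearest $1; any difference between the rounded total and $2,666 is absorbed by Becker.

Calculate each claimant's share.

Total days = 1,366.
Unrounded shares: Lindqvist 232/1,366 × $2,666 = 452.79; Delacroix 289/1,366 × $2,666 = 564.04; Becker 138/1,366 × $2,666 = 269.33; Ferraro 320/1,366 × $2,666 = 624.54; Quinlan 298/1,366 × $2,666 = 581.60; Marchetti 89/1,366 × $2,666 = 173.70.
Rounded to nearest $1: Lindqvist $453; Delacroix $564; Becker $269; Ferraro $625; Quinlan $582; Marchetti $174. Sum = $2,667.
Difference $2,666 − $2,667 = −$1 applied to Becker: Becker becomes $268.

Lindqvist: $453 · Delacroix: $564 · Becker: $268 · Ferraro: $625 · Quinlan: $582 · Marchetti: $174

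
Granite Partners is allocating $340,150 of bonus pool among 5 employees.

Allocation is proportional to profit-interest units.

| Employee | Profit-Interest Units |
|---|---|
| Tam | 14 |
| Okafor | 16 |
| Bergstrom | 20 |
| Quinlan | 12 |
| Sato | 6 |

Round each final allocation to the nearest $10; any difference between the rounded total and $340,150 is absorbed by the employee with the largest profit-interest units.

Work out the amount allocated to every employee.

Sum of profit-interest units: 14 + 16 + 20 + 12 + 6 = 68.
Pro-rata amounts: Tam 70,030.88; Okafor 80,035.29; Bergstrom 100,044.12; Quinlan 60,026.47; Sato 30,013.24.
At nearest $10: Tam $70,030; Okafor $80,040; Bergstrom $100,040; Quinlan $60,030; Sato $30,010. Sum = $340,150.
Sum already equals the total — no adjustment.

Tam: $70,030 · Okafor: $80,040 · Bergstrom: $100,040 · Quinlan: $60,030 · Sato: $30,010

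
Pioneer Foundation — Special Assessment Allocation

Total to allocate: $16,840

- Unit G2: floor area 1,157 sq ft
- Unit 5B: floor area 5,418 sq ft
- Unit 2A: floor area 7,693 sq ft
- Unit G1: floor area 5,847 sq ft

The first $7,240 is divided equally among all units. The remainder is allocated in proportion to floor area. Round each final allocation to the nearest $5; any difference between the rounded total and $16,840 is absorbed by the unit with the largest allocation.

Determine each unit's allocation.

$7,240 shared equally gives $1,810 per unit.
Remainder $9,600 by floor area (total 20,115): Unit G2 552.18 → $550; Unit 5B 2,585.77 → $2,585; Unit 2A 3,671.53 → $3,670; Unit G1 2,790.51 → $2,790.
Rounding difference +$5 on remainder applied to Unit 2A.
Totals: Unit G2 $1,810 + $550 = $2,360; Unit 5B $1,810 + $2,585 = $4,395; Unit 2A $1,810 + $3,675 = $5,485; Unit G1 $1,810 + $2,790 = $4,600.

Unit G2: $2,360 | Unit 5B: $4,395 | Unit 2A: $5,485 | Unit G1: $4,600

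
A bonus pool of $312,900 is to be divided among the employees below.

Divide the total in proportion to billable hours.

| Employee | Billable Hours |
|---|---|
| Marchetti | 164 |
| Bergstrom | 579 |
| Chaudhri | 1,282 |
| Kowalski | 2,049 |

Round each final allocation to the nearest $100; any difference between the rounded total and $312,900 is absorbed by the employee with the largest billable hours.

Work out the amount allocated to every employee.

Combined billable hours = 4,074.
Proportional shares: Marchetti 164/4,074 × $312,900 = 12,595.88; Bergstrom 579/4,074 × $312,900 = 44,469.59; Chaudhri 1,282/4,074 × $312,900 = 98,462.89; Kowalski 2,049/4,074 × $312,900 = 157,371.65.
Rounded to nearest $100: Marchetti $12,600; Bergstrom $44,500; Chaudhri $98,500; Kowalski $157,400. Sum = $313,000.
Difference $312,900 − $313,000 = −$100 applied to largest billable hours (Kowalski): Kowalski becomes $157,300.

Marchetti: $12,600 | Bergstrom: $44,500 | Chaudhri: $98,500 | Kowalski: $157,300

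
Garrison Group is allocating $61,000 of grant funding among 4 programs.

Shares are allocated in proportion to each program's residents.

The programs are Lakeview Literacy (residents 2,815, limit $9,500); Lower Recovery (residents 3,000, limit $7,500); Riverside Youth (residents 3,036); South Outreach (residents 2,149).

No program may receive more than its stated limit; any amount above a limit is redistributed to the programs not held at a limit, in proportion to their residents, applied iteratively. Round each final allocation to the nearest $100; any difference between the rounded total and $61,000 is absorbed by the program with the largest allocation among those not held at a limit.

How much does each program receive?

Lakeview Literacy: $9,500; Lower Recovery: $7,500; Riverside Youth: $25,800; South Outreach: $18,200

Sum of residents: 11,000.
Proportional shares (ignoring caps): Lakeview Literacy 15,610.45; Lower Recovery 16,636.36; Riverside Youth 16,836.00; South Outreach 11,917.18.
Cap binds for Lakeview Literacy ($9,500), Lower Recovery ($7,500); balance $44,000 reallocated over remaining residents 5,185.
Remaining shares: Riverside Youth 25,763.55 → $25,800; South Outreach 18,236.45 → $18,200.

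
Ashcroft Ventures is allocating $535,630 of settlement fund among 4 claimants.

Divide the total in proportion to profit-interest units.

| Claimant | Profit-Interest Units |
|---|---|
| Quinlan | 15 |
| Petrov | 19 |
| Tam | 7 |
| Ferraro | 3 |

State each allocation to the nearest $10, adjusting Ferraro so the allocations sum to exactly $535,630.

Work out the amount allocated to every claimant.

Profit-interest units total: 44.
Proportional shares: Quinlan 15/44 × $535,630 = 182,601.14; Petrov 19/44 × $535,630 = 231,294.77; Tam 7/44 × $535,630 = 85,213.86; Ferraro 3/44 × $535,630 = 36,520.23.
After rounding ($10): Quinlan $182,600; Petrov $231,290; Tam $85,210; Ferraro $36,520. Sum = $535,620.
Difference $535,630 − $535,620 = +$10 applied to Ferraro: Ferraro becomes $36,530.

Quinlan: $182,600 · Petrov: $231,290 · Tam: $85,210 · Ferraro: $36,530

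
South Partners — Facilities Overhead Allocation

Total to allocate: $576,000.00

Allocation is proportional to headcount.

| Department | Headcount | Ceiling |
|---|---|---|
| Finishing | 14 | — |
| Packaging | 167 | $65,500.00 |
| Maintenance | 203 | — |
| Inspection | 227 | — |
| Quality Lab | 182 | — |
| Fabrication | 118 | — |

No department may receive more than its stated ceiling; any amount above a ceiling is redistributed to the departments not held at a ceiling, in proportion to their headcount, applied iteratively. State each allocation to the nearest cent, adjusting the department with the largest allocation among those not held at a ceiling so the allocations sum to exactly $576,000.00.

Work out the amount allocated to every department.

Finishing: $9,606.18; Packaging: $65,500.00; Maintenance: $139,289.65; Inspection: $155,757.39; Quality Lab: $124,880.38; Fabrication: $80,966.40

Total headcount = 911.
Proportional shares (ignoring caps): Finishing 8,851.8112; Packaging 105,589.4621; Maintenance 128,351.2623; Inspection 143,525.7958; Quality Lab 115,073.5456; Fabrication 74,608.1229.
Capped: Packaging ($65,500.00); balance $510,500.00 reallocated over remaining headcount 744.
Redistributed shares: Finishing 9,606.1828 → $9,606.18; Maintenance 139,289.6505 → $139,289.65; Inspection 155,757.3925 → $155,757.39; Quality Lab 124,880.3763 → $124,880.38; Fabrication 80,966.3978 → $80,966.40.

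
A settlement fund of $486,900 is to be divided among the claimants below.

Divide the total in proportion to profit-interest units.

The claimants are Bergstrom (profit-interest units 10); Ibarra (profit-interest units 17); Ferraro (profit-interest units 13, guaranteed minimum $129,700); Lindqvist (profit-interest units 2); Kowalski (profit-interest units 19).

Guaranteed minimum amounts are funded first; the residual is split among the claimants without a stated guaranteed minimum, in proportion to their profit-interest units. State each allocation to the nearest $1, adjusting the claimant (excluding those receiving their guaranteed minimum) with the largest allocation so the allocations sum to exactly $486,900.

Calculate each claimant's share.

Guaranteed amounts: Ferraro $129,700. Balance $357,200.
Balance split over remaining profit-interest units 48: Bergstrom 74,416.67 → $74,417; Ibarra 126,508.33 → $126,508; Lindqvist 14,883.33 → $14,883; Kowalski 141,391.67 → $141,392.

Bergstrom: $74,417 | Ibarra: $126,508 | Ferraro: $129,700 | Lindqvist: $14,883 | Kowalski: $141,392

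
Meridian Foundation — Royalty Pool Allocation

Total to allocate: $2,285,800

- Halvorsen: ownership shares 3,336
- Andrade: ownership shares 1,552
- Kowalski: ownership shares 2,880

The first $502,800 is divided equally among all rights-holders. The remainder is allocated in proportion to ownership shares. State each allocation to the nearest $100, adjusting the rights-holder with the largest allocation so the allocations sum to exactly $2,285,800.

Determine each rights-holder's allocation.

$502,800 shared equally gives $167,600 per rights-holder.
Remainder $1,783,000 by ownership shares (total 7,768): Halvorsen 765,716.79 → $765,700; Andrade 356,232.75 → $356,200; Kowalski 661,050.46 → $661,100.
Totals: Halvorsen $167,600 + $765,700 = $933,300; Andrade $167,600 + $356,200 = $523,800; Kowalski $167,600 + $661,100 = $828,700.

Halvorsen: $933,300 | Andrade: $523,800 | Kowalski: $828,700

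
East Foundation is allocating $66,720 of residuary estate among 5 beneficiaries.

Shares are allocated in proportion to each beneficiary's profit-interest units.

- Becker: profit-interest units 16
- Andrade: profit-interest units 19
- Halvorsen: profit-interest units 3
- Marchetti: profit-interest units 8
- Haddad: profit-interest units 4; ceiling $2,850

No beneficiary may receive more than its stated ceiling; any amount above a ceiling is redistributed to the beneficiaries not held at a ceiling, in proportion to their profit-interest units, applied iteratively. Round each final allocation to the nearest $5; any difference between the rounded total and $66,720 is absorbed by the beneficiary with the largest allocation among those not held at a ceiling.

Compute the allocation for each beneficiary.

Becker: $22,215; Andrade: $26,380; Halvorsen: $4,165; Marchetti: $11,110; Haddad: $2,850

Combined profit-interest units = 50.
Proportional shares (ignoring caps): Becker 21,350.40; Andrade 25,353.60; Halvorsen 4,003.20; Marchetti 10,675.20; Haddad 5,337.60.
Held at cap: Haddad ($2,850); remaining pool $63,870 reallocated over remaining profit-interest units 46.
Redistributed shares: Becker 22,215.65 → $22,215; Andrade 26,381.09 → $26,380; Halvorsen 4,165.43 → $4,165; Marchetti 11,107.83 → $11,110.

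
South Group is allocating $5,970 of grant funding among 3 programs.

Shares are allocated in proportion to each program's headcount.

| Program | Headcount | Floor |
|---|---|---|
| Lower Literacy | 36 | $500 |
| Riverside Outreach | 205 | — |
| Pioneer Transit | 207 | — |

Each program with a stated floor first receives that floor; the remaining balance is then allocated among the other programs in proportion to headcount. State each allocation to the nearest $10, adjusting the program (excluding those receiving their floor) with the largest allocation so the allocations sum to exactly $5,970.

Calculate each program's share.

Lower Literacy: $500; Riverside Outreach: $2,720; Pioneer Transit: $2,750

Guaranteed amounts: Lower Literacy $500. Balance $5,470.
Balance split over remaining headcount 412: Riverside Outreach 2,721.72 → $2,720; Pioneer Transit 2,748.28 → $2,750.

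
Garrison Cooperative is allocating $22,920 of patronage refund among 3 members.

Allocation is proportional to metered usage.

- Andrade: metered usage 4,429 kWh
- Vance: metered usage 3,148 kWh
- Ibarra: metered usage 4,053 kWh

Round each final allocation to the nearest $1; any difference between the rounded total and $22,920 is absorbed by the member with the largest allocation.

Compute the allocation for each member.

Andrade: $8,728 | Vance: $6,204 | Ibarra: $7,988

Metered usage total: 11,630.
Raw shares: Andrade 4,429/11,630 × $22,920 = 8,728.52; Vance 3,148/11,630 × $22,920 = 6,203.97; Ibarra 4,053/11,630 × $22,920 = 7,987.51.
At nearest $1: Andrade $8,729; Vance $6,204; Ibarra $7,988. Sum = $22,921.
Difference $22,920 − $22,921 = −$1 applied to largest allocation (Andrade): Andrade becomes $8,728.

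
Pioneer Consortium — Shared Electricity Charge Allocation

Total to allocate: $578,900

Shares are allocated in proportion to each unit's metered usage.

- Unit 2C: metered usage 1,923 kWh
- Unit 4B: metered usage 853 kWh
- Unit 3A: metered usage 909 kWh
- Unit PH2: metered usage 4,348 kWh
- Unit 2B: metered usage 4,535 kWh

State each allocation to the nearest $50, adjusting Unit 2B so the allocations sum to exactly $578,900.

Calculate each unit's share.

Unit 2C: $88,600 · Unit 4B: $39,300 · Unit 3A: $41,850 · Unit PH2: $200,300 · Unit 2B: $208,850

Sum of metered usage: 12,568.
Unrounded shares: Unit 2C 1,923/12,568 × $578,900 = 88,576.12; Unit 4B 853/12,568 × $578,900 = 39,290.40; Unit 3A 909/12,568 × $578,900 = 41,869.84; Unit PH2 4,348/12,568 × $578,900 = 200,275.08; Unit 2B 4,535/12,568 × $578,900 = 208,888.57.
At nearest $50: Unit 2C $88,600; Unit 4B $39,300; Unit 3A $41,850; Unit PH2 $200,300; Unit 2B $208,900. Sum = $578,950.
Difference $578,900 − $578,950 = −$50 applied to Unit 2B: Unit 2B becomes $208,850.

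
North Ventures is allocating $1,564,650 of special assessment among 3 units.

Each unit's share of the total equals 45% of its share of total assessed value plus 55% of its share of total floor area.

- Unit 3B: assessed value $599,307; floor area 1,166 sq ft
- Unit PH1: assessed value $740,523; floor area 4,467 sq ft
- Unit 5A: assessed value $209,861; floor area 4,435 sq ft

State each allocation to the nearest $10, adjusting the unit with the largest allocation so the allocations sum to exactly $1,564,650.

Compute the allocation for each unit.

Unit 3B: $371,950 · Unit PH1: $718,270 · Unit 5A: $474,430

Totals — assessed value 1,549,691, floor area 10,068.
Blended shares (45% assessed value + 55% floor area): Unit 3B 0.2377; Unit PH1 0.4591; Unit 5A 0.3032.
Unrounded shares: Unit 3B 371,954.71; Unit PH1 718,266.73; Unit 5A 474,428.56.
After rounding ($10): Unit 3B $371,950; Unit PH1 $718,270; Unit 5A $474,430. Sum = $1,564,650.
No rounding difference to absorb.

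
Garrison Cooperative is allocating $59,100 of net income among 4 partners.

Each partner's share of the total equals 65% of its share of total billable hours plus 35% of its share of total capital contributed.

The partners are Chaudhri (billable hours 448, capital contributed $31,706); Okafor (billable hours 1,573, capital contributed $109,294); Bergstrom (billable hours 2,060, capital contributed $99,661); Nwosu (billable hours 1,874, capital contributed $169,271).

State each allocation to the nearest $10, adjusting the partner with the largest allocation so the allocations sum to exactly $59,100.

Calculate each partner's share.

Chaudhri: $4,490 | Okafor: $15,660 | Bergstrom: $18,320 | Nwosu: $20,630

Billable hours total 5,955; capital contributed total 409,932.
Combined weights (65% billable hours + 35% capital contributed): Chaudhri 0.0760; Okafor 0.2650; Bergstrom 0.3099; Nwosu 0.3491.
Pro-rata amounts: Chaudhri 4,489.87; Okafor 15,662.17; Bergstrom 18,317.67; Nwosu 20,630.30.
At nearest $10: Chaudhri $4,490; Okafor $15,660; Bergstrom $18,320; Nwosu $20,630. Sum = $59,100.
No rounding difference to absorb.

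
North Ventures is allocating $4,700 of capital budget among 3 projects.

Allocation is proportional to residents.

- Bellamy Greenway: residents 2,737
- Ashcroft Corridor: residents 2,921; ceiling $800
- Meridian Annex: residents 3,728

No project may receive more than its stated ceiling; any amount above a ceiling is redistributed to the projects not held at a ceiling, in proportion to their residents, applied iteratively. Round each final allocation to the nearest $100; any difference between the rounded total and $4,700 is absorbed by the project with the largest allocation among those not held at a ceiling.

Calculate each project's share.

Bellamy Greenway: $1,700 · Ashcroft Corridor: $800 · Meridian Annex: $2,200

Total residents = 9,386.
Pro-rata shares before constraints: Bellamy Greenway 1,370.54; Ashcroft Corridor 1,462.68; Meridian Annex 1,866.78.
Cap binds for Ashcroft Corridor ($800); remaining pool $3,900 reallocated over remaining residents 6,465.
Redistributed shares: Bellamy Greenway 1,651.09 → $1,700; Meridian Annex 2,248.91 → $2,200.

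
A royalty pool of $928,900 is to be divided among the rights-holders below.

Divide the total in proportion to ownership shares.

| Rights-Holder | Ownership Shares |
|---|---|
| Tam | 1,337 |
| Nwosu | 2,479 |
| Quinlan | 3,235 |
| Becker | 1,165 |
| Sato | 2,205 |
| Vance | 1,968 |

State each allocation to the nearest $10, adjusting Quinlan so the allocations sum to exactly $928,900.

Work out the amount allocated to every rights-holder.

Total ownership shares = 12,389.
Unrounded shares: Tam 1,337/12,389 × $928,900 = 100,245.32; Nwosu 2,479/12,389 × $928,900 = 185,869.97; Quinlan 3,235/12,389 × $928,900 = 242,553.19; Becker 1,165/12,389 × $928,900 = 87,349.14; Sato 2,205/12,389 × $928,900 = 165,326.06; Vance 1,968/12,389 × $928,900 = 147,556.32.
After rounding ($10): Tam $100,250; Nwosu $185,870; Quinlan $242,550; Becker $87,350; Sato $165,330; Vance $147,560. Sum = $928,910.
Difference $928,900 − $928,910 = −$10 applied to Quinlan: Quinlan becomes $242,540.

Tam: $100,250 · Nwosu: $185,870 · Quinlan: $242,540 · Becker: $87,350 · Sato: $165,330 · Vance: $147,560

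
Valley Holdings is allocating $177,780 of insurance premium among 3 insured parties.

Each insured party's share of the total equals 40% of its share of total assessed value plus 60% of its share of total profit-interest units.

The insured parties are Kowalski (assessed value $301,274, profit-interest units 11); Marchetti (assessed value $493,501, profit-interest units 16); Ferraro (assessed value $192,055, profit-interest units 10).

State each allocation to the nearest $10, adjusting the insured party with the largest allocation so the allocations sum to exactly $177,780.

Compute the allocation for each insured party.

Kowalski: $53,420; Marchetti: $81,690; Ferraro: $42,670

Totals — assessed value 986,830, profit-interest units 37.
Blended shares (40% assessed value + 60% profit-interest units): Kowalski 0.3005; Marchetti 0.4595; Ferraro 0.2400.
Proportional shares: Kowalski 53,422.23; Marchetti 81,688.90; Ferraro 42,668.87.
Rounded to nearest $10: Kowalski $53,420; Marchetti $81,690; Ferraro $42,670. Sum = $177,780.
Sum already equals the total — no adjustment.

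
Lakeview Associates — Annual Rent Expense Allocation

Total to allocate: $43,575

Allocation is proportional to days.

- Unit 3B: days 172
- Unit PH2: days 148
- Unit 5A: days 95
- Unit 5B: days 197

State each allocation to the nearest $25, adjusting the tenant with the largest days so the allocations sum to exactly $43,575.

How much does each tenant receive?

Sum of days: 612.
Pro-rata amounts: Unit 3B 172/612 × $43,575 = 12,246.57; Unit PH2 148/612 × $43,575 = 10,537.75; Unit 5A 95/612 × $43,575 = 6,764.09; Unit 5B 197/612 × $43,575 = 14,026.59.
Rounded to nearest $25: Unit 3B $12,250; Unit PH2 $10,550; Unit 5A $6,775; Unit 5B $14,025. Sum = $43,600.
Difference $43,575 − $43,600 = −$25 applied to largest days (Unit 5B): Unit 5B becomes $14,000.

Unit 3B: $12,250 | Unit PH2: $10,550 | Unit 5A: $6,775 | Unit 5B: $14,000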